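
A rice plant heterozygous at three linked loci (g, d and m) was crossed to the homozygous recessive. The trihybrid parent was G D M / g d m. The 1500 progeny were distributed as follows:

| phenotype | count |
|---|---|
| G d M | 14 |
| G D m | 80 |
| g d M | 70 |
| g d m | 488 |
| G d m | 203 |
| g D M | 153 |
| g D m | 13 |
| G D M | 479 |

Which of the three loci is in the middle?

The two rarest classes, G d M and g D m, are the double crossovers. Comparing them with the parentals, only the d allele has switched, so d is the middle locus and the order is g – d – m.

d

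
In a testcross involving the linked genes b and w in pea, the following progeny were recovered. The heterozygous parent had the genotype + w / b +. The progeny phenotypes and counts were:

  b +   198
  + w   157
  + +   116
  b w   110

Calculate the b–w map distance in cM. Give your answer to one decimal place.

The recombinant classes are + + and b w: 116 + 110 = 226.
Recombination frequency = 226/581 = 0.3890 ≈ 38.9%, i.e. 38.9 cM.

38.9 cM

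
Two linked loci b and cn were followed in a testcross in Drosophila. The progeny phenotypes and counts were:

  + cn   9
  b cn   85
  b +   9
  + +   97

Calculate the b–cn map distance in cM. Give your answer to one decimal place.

The two most frequent classes, + + (97) and b cn (85), are the parental types, so the F1 was + + / b cn.
The recombinant classes are + cn and b +: 9 + 9 = 18.
Recombination frequency = 18/200 = 0.0900 ≈ 9.0%, i.e. 9.0 cM.

9.0 cM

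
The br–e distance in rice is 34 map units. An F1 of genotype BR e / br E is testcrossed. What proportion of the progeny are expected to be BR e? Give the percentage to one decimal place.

A map distance of 34 map units corresponds to a recombination frequency of 0.340.
The F1 is BR e / br E, so BR e is a parental gamete class with expected frequency (1 − r)/2 = 0.660/2 = 0.3300.
That is 0.3300 = 33.0% of the progeny.

33.0%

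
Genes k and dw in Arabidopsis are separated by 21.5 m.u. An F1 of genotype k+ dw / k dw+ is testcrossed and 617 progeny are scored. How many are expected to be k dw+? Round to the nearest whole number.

242

A map distance of 21.5 m.u. corresponds to a recombination frequency of 0.215.
The F1 is k+ dw / k dw+, so k dw+ is a parental gamete class with expected frequency (1 − r)/2 = 0.785/2 = 0.3925.
Expected number = 0.3925 × 617 = 242.17 ≈ 242.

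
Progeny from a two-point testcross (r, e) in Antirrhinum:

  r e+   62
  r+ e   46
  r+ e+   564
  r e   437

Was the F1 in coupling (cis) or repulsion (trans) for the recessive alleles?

The two most frequent classes are r+ e+ (564) and r e (437); these are the parental (non-recombinant) types.
So the F1 carried r+ e+ on one chromosome and r e on the other — the recessive alleles are on the same chromosome (cis / coupling).

cis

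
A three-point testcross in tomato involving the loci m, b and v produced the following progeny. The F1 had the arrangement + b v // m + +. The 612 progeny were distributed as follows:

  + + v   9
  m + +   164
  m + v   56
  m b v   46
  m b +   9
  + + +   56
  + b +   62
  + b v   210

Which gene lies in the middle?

b

The two rarest classes, + + v and m b +, are the double crossovers. Comparing them with the parentals, only the b allele has switched, so b is the middle locus and the order is v – b – m.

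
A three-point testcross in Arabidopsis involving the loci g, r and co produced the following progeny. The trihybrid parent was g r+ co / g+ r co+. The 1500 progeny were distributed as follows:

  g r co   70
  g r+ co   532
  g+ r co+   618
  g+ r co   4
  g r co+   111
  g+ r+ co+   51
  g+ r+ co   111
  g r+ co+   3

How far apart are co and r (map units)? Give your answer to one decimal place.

The two rarest classes, g r+ co+ and g+ r co, are the double crossovers. Comparing them with the parentals, only the co allele has switched, so co is the middle locus and the order is r – co – g.
Crossovers in the r–co interval produce the single-crossover classes g r co and g+ r+ co+ (70 + 51 = 121) plus the double crossovers (7).
RF(r–co) = (121 + 7) / 1500 = 128/1500 = 0.0853 → 8.5 map units.

8.5 map units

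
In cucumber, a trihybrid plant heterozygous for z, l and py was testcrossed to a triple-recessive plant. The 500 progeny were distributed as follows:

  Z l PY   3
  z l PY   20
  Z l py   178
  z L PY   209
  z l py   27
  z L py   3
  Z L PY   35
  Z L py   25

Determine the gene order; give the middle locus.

py

The two most frequent reciprocal classes, Z l py and z L PY, are the parental types, so the F1 was Z l py / z L PY.
The two rarest classes, Z l PY and z L py, are the double crossovers. Comparing them with the parentals, only the py allele has switched, so py is the middle locus and the order is l – py – z.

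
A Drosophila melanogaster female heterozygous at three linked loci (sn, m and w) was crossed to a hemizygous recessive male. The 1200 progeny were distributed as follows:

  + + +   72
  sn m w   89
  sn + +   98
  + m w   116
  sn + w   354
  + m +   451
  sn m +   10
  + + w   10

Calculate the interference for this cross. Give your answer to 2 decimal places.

0.43

The two most frequent reciprocal classes, + m + and sn + w, are the parental types, so the F1 was + m + / sn + w.
The two rarest classes, sn m + and + + w, are the double crossovers. Comparing them with the parentals, only the sn allele has switched, so sn is the middle locus and the order is w – sn – m.
w–sn: (214 + 20)/1200 = 0.1950; sn–m: (161 + 20)/1200 = 0.1508.
Expected DCO frequency = 0.1950 × 0.1508 ≈ 0.02941; observed = 20/1200 ≈ 0.01667.
Coefficient of coincidence = 0.01667/0.02941 ≈ 0.57; interference = 1 − 0.57 = 0.43.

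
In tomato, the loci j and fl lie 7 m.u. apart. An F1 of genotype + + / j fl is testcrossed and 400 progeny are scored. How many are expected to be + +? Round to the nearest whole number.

186

A map distance of 7 m.u. corresponds to a recombination frequency of 0.070.
The F1 is + + / j fl, so + + is a parental gamete class with expected frequency (1 − r)/2 = 0.930/2 = 0.4650.
Expected number = 0.4650 × 400 = 186.00 ≈ 186.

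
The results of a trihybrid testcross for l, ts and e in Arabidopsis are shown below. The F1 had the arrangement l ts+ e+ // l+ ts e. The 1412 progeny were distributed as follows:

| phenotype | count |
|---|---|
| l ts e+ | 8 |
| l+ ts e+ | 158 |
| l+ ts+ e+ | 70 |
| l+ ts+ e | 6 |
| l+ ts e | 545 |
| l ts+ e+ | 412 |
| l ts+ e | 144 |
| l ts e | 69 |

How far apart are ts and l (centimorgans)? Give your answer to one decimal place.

10.8 centimorgans

The two rarest classes, l ts e+ and l+ ts+ e, are the double crossovers. Comparing them with the parentals, only the ts allele has switched, so ts is the middle locus and the order is e – ts – l.
Crossovers in the ts–l interval produce the single-crossover classes l+ ts+ e+ and l ts e (70 + 69 = 139) plus the double crossovers (14).
RF(ts–l) = (139 + 14) / 1412 = 153/1412 = 0.1084 → 10.8 centimorgans.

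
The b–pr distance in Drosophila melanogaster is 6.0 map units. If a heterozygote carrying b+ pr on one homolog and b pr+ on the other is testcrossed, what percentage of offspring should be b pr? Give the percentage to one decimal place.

3.0%

A map distance of 6.0 map units corresponds to a recombination frequency of 0.060.
The F1 is b+ pr / b pr+, so b pr is a recombinant gamete class with expected frequency r/2 = 0.060/2 = 0.0300.
That is 0.0300 = 3.0% of the progeny.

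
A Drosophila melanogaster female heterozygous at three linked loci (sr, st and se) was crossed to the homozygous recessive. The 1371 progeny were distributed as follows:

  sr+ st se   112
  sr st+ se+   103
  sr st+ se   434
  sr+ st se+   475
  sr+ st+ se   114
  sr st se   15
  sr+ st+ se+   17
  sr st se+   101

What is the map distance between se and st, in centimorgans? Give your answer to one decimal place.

The two most frequent reciprocal classes, sr+ st se+ and sr st+ se, are the parental types, so the F1 was sr+ st se+ / sr st+ se.
The two rarest classes, sr+ st+ se+ and sr st se, are the double crossovers. Comparing them with the parentals, only the st allele has switched, so st is the middle locus and the order is se – st – sr.
Crossovers in the se–st interval produce the single-crossover classes sr+ st se and sr st+ se+ (112 + 103 = 215) plus the double crossovers (32).
RF(se–st) = (215 + 32) / 1371 = 247/1371 = 0.1802 → 18.0 centimorgans.

18.0 centimorgans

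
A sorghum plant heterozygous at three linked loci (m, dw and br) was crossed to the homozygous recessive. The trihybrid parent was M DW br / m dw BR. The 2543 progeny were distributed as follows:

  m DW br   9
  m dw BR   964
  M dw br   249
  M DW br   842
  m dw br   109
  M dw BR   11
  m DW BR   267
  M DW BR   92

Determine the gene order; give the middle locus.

The two rarest classes, m DW br and M dw BR, are the double crossovers. Comparing them with the parentals, only the m allele has switched, so m is the middle locus and the order is br – m – dw.

m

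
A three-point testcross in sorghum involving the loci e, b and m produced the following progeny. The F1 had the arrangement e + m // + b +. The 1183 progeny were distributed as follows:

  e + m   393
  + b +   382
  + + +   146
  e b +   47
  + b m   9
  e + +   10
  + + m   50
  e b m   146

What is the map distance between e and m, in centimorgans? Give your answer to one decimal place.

The two rarest classes, e + + and + b m, are the double crossovers. Comparing them with the parentals, only the m allele has switched, so m is the middle locus and the order is e – m – b.
Crossovers in the e–m interval produce the single-crossover classes + + m and e b + (50 + 47 = 97) plus the double crossovers (19).
RF(e–m) = (97 + 19) / 1183 = 116/1183 = 0.0981 → 9.8 centimorgans.

9.8 centimorgans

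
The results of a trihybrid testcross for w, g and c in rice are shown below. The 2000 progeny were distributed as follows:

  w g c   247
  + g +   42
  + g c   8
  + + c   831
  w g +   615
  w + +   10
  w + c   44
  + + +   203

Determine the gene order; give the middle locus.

The two most frequent reciprocal classes, + + c and w g +, are the parental types, so the F1 was + + c / w g +.
The two rarest classes, + g c and w + +, are the double crossovers. Comparing them with the parentals, only the g allele has switched, so g is the middle locus and the order is c – g – w.

g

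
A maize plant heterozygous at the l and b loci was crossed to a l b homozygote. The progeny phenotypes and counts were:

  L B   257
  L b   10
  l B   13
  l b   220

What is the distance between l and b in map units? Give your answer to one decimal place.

4.6 map units

The two most frequent classes, L B (257) and l b (220), are the parental types, so the F1 was L B / l b.
The recombinant classes are L b and l B: 10 + 13 = 23.
Recombination frequency = 23/500 = 0.0460 ≈ 4.6%, i.e. 4.6 map units.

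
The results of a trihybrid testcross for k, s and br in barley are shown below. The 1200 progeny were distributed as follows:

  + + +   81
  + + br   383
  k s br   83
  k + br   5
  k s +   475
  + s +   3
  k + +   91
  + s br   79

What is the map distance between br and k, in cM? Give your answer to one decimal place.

14.3 cM

The two most frequent reciprocal classes, k s + and + + br, are the parental types, so the F1 was k s + / + + br.
The two rarest classes, + s + and k + br, are the double crossovers. Comparing them with the parentals, only the k allele has switched, so k is the middle locus and the order is s – k – br.
Crossovers in the k–br interval produce the single-crossover classes k s br and + + + (83 + 81 = 164) plus the double crossovers (8).
RF(k–br) = (164 + 8) / 1200 = 172/1200 = 0.1433 → 14.3 cM.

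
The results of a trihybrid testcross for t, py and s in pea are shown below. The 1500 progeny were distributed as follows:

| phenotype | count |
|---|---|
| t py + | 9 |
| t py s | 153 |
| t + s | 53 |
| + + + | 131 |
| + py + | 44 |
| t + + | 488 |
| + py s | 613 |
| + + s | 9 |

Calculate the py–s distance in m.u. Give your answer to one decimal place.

7.7 m.u.

The two most frequent reciprocal classes, t + + and + py s, are the parental types, so the F1 was t + + / + py s.
The two rarest classes, t py + and + + s, are the double crossovers. Comparing them with the parentals, only the py allele has switched, so py is the middle locus and the order is t – py – s.
Crossovers in the py–s interval produce the single-crossover classes t + s and + py + (53 + 44 = 97) plus the double crossovers (18).
RF(py–s) = (97 + 18) / 1500 = 115/1500 = 0.0767 → 7.7 m.u.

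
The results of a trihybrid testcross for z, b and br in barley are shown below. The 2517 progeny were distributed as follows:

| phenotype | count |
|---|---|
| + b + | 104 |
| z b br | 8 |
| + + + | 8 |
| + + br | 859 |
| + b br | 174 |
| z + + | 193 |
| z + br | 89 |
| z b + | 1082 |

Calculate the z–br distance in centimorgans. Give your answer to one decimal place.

8.3 centimorgans

The two most frequent reciprocal classes, z b + and + + br, are the parental types, so the F1 was z b + / + + br.
The two rarest classes, z b br and + + +, are the double crossovers. Comparing them with the parentals, only the br allele has switched, so br is the middle locus and the order is b – br – z.
Crossovers in the br–z interval produce the single-crossover classes + b + and z + br (104 + 89 = 193) plus the double crossovers (16).
RF(br–z) = (193 + 16) / 2517 = 209/2517 = 0.0830 → 8.3 centimorgans.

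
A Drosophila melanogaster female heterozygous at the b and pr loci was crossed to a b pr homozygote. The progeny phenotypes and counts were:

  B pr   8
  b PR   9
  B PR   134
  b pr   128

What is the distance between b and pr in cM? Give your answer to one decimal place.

6.1 cM

The two most frequent classes, B PR (134) and b pr (128), are the parental types, so the F1 was B PR / b pr.
The recombinant classes are B pr and b PR: 8 + 9 = 17.
Recombination frequency = 17/279 = 0.0609 ≈ 6.1%, i.e. 6.1 cM.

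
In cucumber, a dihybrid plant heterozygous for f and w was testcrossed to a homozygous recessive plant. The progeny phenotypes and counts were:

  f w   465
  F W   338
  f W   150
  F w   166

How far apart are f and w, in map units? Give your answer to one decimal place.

The two most frequent classes, F W (338) and f w (465), are the parental types, so the F1 was F W / f w.
The recombinant classes are F w and f W: 166 + 150 = 316.
Recombination frequency = 316/1119 = 0.2824 ≈ 28.2%, i.e. 28.2 map units.

28.2 map units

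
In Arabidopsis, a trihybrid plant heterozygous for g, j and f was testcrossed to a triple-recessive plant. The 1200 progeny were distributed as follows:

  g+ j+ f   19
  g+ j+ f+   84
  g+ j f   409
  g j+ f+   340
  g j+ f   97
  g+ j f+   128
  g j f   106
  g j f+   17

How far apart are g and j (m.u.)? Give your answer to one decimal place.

The two most frequent reciprocal classes, g j+ f+ and g+ j f, are the parental types, so the F1 was g j+ f+ / g+ j f.
The two rarest classes, g j f+ and g+ j+ f, are the double crossovers. Comparing them with the parentals, only the j allele has switched, so j is the middle locus and the order is g – j – f.
Crossovers in the g–j interval produce the single-crossover classes g+ j+ f+ and g j f (84 + 106 = 190) plus the double crossovers (36).
RF(g–j) = (190 + 36) / 1200 = 226/1200 = 0.1883 → 18.8 m.u.

18.8 m.u.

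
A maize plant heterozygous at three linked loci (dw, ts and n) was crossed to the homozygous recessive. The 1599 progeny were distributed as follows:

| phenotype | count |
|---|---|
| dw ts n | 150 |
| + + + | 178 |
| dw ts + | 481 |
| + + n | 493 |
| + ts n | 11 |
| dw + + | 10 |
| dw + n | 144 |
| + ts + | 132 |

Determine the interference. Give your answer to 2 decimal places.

0.68

The two most frequent reciprocal classes, + + n and dw ts +, are the parental types, so the F1 was + + n / dw ts +.
The two rarest classes, + ts n and dw + +, are the double crossovers. Comparing them with the parentals, only the ts allele has switched, so ts is the middle locus and the order is dw – ts – n.
dw–ts: (276 + 21)/1599 = 0.1857; ts–n: (328 + 21)/1599 = 0.2183.
Expected DCO frequency = 0.1857 × 0.2183 ≈ 0.04054; observed = 21/1599 ≈ 0.01313.
Coefficient of coincidence = 0.01313/0.04054 ≈ 0.32; interference = 1 − 0.32 = 0.68.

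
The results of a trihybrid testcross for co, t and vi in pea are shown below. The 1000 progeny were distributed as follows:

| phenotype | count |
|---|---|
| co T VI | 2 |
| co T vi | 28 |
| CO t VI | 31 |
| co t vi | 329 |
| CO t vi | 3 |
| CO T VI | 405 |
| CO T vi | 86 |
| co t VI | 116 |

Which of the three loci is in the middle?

The two most frequent reciprocal classes, CO T VI and co t vi, are the parental types, so the F1 was CO T VI / co t vi.
The two rarest classes, co T VI and CO t vi, are the double crossovers. Comparing them with the parentals, only the co allele has switched, so co is the middle locus and the order is vi – co – t.

co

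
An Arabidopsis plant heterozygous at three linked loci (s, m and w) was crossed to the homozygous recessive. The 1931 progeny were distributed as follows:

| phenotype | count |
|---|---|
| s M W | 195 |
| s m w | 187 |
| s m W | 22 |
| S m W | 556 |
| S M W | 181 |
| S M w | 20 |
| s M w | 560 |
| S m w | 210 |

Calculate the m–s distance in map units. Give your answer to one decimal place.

The two most frequent reciprocal classes, S m W and s M w, are the parental types, so the F1 was S m W / s M w.
The two rarest classes, s m W and S M w, are the double crossovers. Comparing them with the parentals, only the s allele has switched, so s is the middle locus and the order is w – s – m.
Crossovers in the s–m interval produce the single-crossover classes S M W and s m w (181 + 187 = 368) plus the double crossovers (42).
RF(s–m) = (368 + 42) / 1931 = 410/1931 = 0.2123 → 21.2 map units.

21.2 map units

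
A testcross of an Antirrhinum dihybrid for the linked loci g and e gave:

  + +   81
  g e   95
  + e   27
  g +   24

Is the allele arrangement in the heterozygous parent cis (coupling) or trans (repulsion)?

cis

The two most frequent classes are + + (81) and g e (95); these are the parental (non-recombinant) types.
So the F1 carried + + on one chromosome and g e on the other — the recessive alleles are on the same chromosome (cis / coupling).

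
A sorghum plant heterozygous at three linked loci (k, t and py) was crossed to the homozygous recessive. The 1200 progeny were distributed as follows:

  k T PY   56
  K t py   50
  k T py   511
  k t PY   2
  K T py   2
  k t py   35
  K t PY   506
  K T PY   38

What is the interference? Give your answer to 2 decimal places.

The two most frequent reciprocal classes, k T py and K t PY, are the parental types, so the F1 was k T py / K t PY.
The two rarest classes, K T py and k t PY, are the double crossovers. Comparing them with the parentals, only the k allele has switched, so k is the middle locus and the order is t – k – py.
t–k: (73 + 4)/1200 = 0.0642; k–py: (106 + 4)/1200 = 0.0917.
Expected DCO frequency = 0.0642 × 0.0917 ≈ 0.00589; observed = 4/1200 ≈ 0.00333.
Coefficient of coincidence = 0.00333/0.00589 ≈ 0.57; interference = 1 − 0.57 = 0.43.

0.43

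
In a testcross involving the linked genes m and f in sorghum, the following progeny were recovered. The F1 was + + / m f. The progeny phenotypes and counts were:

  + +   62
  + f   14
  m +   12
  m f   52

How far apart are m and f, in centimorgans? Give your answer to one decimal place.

The recombinant classes are + f and m +: 14 + 12 = 26.
Recombination frequency = 26/140 = 0.1857 ≈ 18.6%, i.e. 18.6 centimorgans.

18.6 centimorgans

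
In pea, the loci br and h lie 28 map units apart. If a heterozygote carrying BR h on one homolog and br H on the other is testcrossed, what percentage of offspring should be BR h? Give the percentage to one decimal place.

36.0%

A map distance of 28 map units corresponds to a recombination frequency of 0.280.
The F1 is BR h / br H, so BR h is a parental gamete class with expected frequency (1 − r)/2 = 0.720/2 = 0.3600.
That is 0.3600 = 36.0% of the progeny.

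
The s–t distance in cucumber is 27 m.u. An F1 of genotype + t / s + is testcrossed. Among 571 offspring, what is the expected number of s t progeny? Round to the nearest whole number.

77

A map distance of 27 m.u. corresponds to a recombination frequency of 0.270.
The F1 is + t / s +, so s t is a recombinant gamete class with expected frequency r/2 = 0.270/2 = 0.1350.
Expected number = 0.1350 × 571 = 77.09 ≈ 77.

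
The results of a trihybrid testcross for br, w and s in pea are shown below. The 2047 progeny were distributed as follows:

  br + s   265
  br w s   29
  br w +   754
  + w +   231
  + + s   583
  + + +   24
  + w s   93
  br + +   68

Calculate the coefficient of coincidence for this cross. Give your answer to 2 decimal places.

The two most frequent reciprocal classes, + + s and br w +, are the parental types, so the F1 was + + s / br w +.
The two rarest classes, + + + and br w s, are the double crossovers. Comparing them with the parentals, only the s allele has switched, so s is the middle locus and the order is br – s – w.
br–s: (496 + 53)/2047 = 0.2682; s–w: (161 + 53)/2047 = 0.1045.
Expected DCO frequency = 0.2682 × 0.1045 ≈ 0.02803; observed = 53/2047 ≈ 0.02589.
Coefficient of coincidence = 0.02589/0.02803 ≈ 0.92.

0.92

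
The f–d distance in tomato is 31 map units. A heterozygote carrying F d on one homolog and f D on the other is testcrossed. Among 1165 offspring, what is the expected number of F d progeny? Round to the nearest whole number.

A map distance of 31 map units corresponds to a recombination frequency of 0.310.
The F1 is F d / f D, so F d is a parental gamete class with expected frequency (1 − r)/2 = 0.690/2 = 0.3450.
Expected number = 0.3450 × 1165 = 401.92 ≈ 402.

402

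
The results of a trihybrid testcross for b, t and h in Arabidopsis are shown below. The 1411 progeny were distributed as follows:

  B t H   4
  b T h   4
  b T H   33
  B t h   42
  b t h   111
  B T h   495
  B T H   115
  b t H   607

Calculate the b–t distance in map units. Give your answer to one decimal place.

The two most frequent reciprocal classes, b t H and B T h, are the parental types, so the F1 was b t H / B T h.
The two rarest classes, B t H and b T h, are the double crossovers. Comparing them with the parentals, only the b allele has switched, so b is the middle locus and the order is h – b – t.
Crossovers in the b–t interval produce the single-crossover classes b T H and B t h (33 + 42 = 75) plus the double crossovers (8).
RF(b–t) = (75 + 8) / 1411 = 83/1411 = 0.0588 → 5.9 map units.

5.9 map units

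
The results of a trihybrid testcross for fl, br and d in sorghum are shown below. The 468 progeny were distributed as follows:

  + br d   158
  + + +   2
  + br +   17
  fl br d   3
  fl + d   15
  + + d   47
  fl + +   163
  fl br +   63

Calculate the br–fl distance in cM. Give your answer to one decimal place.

24.6 cM

The two most frequent reciprocal classes, fl + + and + br d, are the parental types, so the F1 was fl + + / + br d.
The two rarest classes, + + + and fl br d, are the double crossovers. Comparing them with the parentals, only the fl allele has switched, so fl is the middle locus and the order is d – fl – br.
Crossovers in the fl–br interval produce the single-crossover classes fl br + and + + d (63 + 47 = 110) plus the double crossovers (5).
RF(fl–br) = (110 + 5) / 468 = 115/468 = 0.2457 → 24.6 cM.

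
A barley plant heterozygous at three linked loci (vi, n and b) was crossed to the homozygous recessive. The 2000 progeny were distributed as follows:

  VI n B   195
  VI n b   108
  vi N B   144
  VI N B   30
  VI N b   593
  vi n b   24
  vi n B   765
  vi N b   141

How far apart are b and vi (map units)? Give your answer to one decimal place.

19.5 map units

The two most frequent reciprocal classes, VI N b and vi n B, are the parental types, so the F1 was VI N b / vi n B.
The two rarest classes, VI N B and vi n b, are the double crossovers. Comparing them with the parentals, only the b allele has switched, so b is the middle locus and the order is vi – b – n.
Crossovers in the vi–b interval produce the single-crossover classes vi N b and VI n B (141 + 195 = 336) plus the double crossovers (54).
RF(vi–b) = (336 + 54) / 2000 = 390/2000 = 0.1950 → 19.5 map units.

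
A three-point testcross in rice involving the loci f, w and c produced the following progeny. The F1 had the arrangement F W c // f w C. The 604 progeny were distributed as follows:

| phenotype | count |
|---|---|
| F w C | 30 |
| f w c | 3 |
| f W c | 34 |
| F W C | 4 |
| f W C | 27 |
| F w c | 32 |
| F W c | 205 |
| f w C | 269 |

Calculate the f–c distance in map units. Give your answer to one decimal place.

11.8 map units

The two rarest classes, F W C and f w c, are the double crossovers. Comparing them with the parentals, only the c allele has switched, so c is the middle locus and the order is f – c – w.
Crossovers in the f–c interval produce the single-crossover classes f W c and F w C (34 + 30 = 64) plus the double crossovers (7).
RF(f–c) = (64 + 7) / 604 = 71/604 = 0.1175 → 11.8 map units.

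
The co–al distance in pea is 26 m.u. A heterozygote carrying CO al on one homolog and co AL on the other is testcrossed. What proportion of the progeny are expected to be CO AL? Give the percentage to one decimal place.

A map distance of 26 m.u. corresponds to a recombination frequency of 0.260.
The F1 is CO al / co AL, so CO AL is a recombinant gamete class with expected frequency r/2 = 0.260/2 = 0.1300.
That is 0.1300 = 13.0% of the progeny.

13.0%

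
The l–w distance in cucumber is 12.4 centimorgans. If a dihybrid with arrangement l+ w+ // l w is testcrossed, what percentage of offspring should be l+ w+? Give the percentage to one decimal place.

43.8%

A map distance of 12.4 centimorgans corresponds to a recombination frequency of 0.124.
The F1 is l+ w+ / l w, so l+ w+ is a parental gamete class with expected frequency (1 − r)/2 = 0.876/2 = 0.4380.
That is 0.4380 = 43.8% of the progeny.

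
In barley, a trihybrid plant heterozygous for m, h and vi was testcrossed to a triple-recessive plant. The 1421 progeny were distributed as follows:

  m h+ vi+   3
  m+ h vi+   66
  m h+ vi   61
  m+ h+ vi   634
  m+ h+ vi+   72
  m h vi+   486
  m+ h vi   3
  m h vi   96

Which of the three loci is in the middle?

h

The two most frequent reciprocal classes, m h vi+ and m+ h+ vi, are the parental types, so the F1 was m h vi+ / m+ h+ vi.
The two rarest classes, m h+ vi+ and m+ h vi, are the double crossovers. Comparing them with the parentals, only the h allele has switched, so h is the middle locus and the order is m – h – vi.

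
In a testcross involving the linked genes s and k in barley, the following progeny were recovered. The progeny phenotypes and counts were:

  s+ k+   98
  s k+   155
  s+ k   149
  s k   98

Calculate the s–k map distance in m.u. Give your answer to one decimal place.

The two most frequent classes, s+ k (149) and s k+ (155), are the parental types, so the F1 was s+ k / s k+.
The recombinant classes are s+ k+ and s k: 98 + 98 = 196.
Recombination frequency = 196/500 = 0.3920 ≈ 39.2%, i.e. 39.2 m.u.

39.2 m.u.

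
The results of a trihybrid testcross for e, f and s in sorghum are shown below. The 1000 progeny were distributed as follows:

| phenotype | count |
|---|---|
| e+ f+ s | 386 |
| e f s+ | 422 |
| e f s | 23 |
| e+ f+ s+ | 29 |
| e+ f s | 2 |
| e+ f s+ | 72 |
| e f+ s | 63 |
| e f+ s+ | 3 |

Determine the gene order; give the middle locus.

f

The two most frequent reciprocal classes, e f s+ and e+ f+ s, are the parental types, so the F1 was e f s+ / e+ f+ s.
The two rarest classes, e f+ s+ and e+ f s, are the double crossovers. Comparing them with the parentals, only the f allele has switched, so f is the middle locus and the order is e – f – s.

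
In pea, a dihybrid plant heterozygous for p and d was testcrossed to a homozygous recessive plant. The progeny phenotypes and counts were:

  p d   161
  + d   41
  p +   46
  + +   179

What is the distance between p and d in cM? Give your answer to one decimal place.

The two most frequent classes, + + (179) and p d (161), are the parental types, so the F1 was + + / p d.
The recombinant classes are + d and p +: 41 + 46 = 87.
Recombination frequency = 87/427 = 0.2037 ≈ 20.4%, i.e. 20.4 cM.

20.4 cM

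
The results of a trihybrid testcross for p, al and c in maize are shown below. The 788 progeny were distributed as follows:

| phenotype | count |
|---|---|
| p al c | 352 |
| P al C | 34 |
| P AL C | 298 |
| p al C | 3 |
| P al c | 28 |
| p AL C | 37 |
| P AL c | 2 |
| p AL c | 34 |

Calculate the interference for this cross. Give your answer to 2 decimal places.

0.23

The two most frequent reciprocal classes, P AL C and p al c, are the parental types, so the F1 was P AL C / p al c.
The two rarest classes, P AL c and p al C, are the double crossovers. Comparing them with the parentals, only the c allele has switched, so c is the middle locus and the order is p – c – al.
p–c: (65 + 5)/788 = 0.0888; c–al: (68 + 5)/788 = 0.0926.
Expected DCO frequency = 0.0888 × 0.0926 ≈ 0.00822; observed = 5/788 ≈ 0.00635.
Coefficient of coincidence = 0.00635/0.00822 ≈ 0.77; interference = 1 − 0.77 = 0.23.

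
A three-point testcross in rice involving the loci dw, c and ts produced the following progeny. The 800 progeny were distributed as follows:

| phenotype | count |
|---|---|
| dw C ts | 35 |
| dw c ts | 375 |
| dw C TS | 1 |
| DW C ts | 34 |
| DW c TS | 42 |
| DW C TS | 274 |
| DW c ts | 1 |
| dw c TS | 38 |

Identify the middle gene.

The two most frequent reciprocal classes, dw c ts and DW C TS, are the parental types, so the F1 was dw c ts / DW C TS.
The two rarest classes, DW c ts and dw C TS, are the double crossovers. Comparing them with the parentals, only the dw allele has switched, so dw is the middle locus and the order is ts – dw – c.

dw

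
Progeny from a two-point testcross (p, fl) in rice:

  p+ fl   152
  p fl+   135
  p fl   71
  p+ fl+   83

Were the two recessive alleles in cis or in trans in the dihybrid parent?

The two most frequent classes are p+ fl (152) and p fl+ (135); these are the parental (non-recombinant) types.
So the F1 carried p+ fl on one chromosome and p fl+ on the other — the recessive alleles are on opposite chromosomes (trans / repulsion).

trans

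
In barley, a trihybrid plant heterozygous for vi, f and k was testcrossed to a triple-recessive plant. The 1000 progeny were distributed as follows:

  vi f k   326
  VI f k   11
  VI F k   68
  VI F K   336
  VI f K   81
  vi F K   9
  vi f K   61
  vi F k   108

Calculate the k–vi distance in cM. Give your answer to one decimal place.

14.9 cM

The two most frequent reciprocal classes, vi f k and VI F K, are the parental types, so the F1 was vi f k / VI F K.
The two rarest classes, VI f k and vi F K, are the double crossovers. Comparing them with the parentals, only the vi allele has switched, so vi is the middle locus and the order is f – vi – k.
Crossovers in the vi–k interval produce the single-crossover classes vi f K and VI F k (61 + 68 = 129) plus the double crossovers (20).
RF(vi–k) = (129 + 20) / 1000 = 149/1000 = 0.1490 → 14.9 cM.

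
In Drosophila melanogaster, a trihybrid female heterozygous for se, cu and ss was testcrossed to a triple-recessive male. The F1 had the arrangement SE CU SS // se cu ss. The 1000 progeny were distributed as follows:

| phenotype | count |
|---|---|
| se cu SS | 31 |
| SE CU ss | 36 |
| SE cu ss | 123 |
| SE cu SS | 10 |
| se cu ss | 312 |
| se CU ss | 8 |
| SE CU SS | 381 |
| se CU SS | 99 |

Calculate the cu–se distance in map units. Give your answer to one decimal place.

24.0 map units

The two rarest classes, SE cu SS and se CU ss, are the double crossovers. Comparing them with the parentals, only the cu allele has switched, so cu is the middle locus and the order is se – cu – ss.
Crossovers in the se–cu interval produce the single-crossover classes se CU SS and SE cu ss (99 + 123 = 222) plus the double crossovers (18).
RF(se–cu) = (222 + 18) / 1000 = 240/1000 = 0.2400 → 24.0 map units.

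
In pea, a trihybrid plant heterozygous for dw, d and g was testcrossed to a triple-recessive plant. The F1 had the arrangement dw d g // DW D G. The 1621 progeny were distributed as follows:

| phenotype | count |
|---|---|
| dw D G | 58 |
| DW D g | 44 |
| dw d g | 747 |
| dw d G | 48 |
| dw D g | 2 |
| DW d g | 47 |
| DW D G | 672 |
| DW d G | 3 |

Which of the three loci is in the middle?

d

The two rarest classes, dw D g and DW d G, are the double crossovers. Comparing them with the parentals, only the d allele has switched, so d is the middle locus and the order is dw – d – g.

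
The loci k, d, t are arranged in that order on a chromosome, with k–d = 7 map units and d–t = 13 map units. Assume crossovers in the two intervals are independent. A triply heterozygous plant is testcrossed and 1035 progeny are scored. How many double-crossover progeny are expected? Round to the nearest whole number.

Map distances give recombination frequencies of 0.070 and 0.130 for the two intervals.
With no interference, expected double-crossover frequency = 0.070 × 0.130 = 0.00910.
Expected number = 0.00910 × 1035 = 9.42 ≈ 9.

9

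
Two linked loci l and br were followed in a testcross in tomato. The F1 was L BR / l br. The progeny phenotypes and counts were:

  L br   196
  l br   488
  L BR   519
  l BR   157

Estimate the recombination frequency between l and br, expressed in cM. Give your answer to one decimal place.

26.0 cM

The recombinant classes are L br and l BR: 196 + 157 = 353.
Recombination frequency = 353/1360 = 0.2596 ≈ 26.0%, i.e. 26.0 cM.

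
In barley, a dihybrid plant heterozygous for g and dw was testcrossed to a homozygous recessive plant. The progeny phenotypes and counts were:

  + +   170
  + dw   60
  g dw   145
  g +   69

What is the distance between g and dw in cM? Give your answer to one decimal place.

The two most frequent classes, + + (170) and g dw (145), are the parental types, so the F1 was + + / g dw.
The recombinant classes are + dw and g +: 60 + 69 = 129.
Recombination frequency = 129/444 = 0.2905 ≈ 29.1%, i.e. 29.1 cM.

29.1 cM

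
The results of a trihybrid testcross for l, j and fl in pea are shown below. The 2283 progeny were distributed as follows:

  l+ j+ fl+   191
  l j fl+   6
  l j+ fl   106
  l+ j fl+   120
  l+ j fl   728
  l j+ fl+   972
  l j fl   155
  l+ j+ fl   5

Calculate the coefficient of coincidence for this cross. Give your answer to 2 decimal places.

0.30

The two most frequent reciprocal classes, l+ j fl and l j+ fl+, are the parental types, so the F1 was l+ j fl / l j+ fl+.
The two rarest classes, l+ j+ fl and l j fl+, are the double crossovers. Comparing them with the parentals, only the j allele has switched, so j is the middle locus and the order is fl – j – l.
fl–j: (226 + 11)/2283 = 0.1038; j–l: (346 + 11)/2283 = 0.1564.
Expected DCO frequency = 0.1038 × 0.1564 ≈ 0.01623; observed = 11/2283 ≈ 0.00482.
Coefficient of coincidence = 0.00482/0.01623 ≈ 0.30.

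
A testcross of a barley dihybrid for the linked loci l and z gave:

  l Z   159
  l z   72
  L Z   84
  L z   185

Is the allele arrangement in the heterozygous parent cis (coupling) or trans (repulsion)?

trans

The two most frequent classes are L z (185) and l Z (159); these are the parental (non-recombinant) types.
So the F1 carried L z on one chromosome and l Z on the other — the recessive alleles are on opposite chromosomes (trans / repulsion).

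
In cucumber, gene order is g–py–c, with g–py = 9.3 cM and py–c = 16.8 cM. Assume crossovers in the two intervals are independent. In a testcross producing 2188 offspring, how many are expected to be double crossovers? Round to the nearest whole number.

Map distances give recombination frequencies of 0.093 and 0.168 for the two intervals.
With no interference, expected double-crossover frequency = 0.093 × 0.168 = 0.01562.
Expected number = 0.01562 × 2188 = 34.19 ≈ 34.

34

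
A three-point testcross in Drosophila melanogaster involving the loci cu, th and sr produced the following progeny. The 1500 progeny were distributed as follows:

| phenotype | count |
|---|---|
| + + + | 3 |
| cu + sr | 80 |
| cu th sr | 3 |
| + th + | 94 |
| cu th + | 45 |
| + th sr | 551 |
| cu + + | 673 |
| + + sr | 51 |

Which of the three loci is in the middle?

The two most frequent reciprocal classes, cu + + and + th sr, are the parental types, so the F1 was cu + + / + th sr.
The two rarest classes, + + + and cu th sr, are the double crossovers. Comparing them with the parentals, only the cu allele has switched, so cu is the middle locus and the order is sr – cu – th.

cu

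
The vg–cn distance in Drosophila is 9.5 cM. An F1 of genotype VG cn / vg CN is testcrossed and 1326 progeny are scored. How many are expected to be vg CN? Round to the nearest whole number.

600

A map distance of 9.5 cM corresponds to a recombination frequency of 0.095.
The F1 is VG cn / vg CN, so vg CN is a parental gamete class with expected frequency (1 − r)/2 = 0.905/2 = 0.4525.
Expected number = 0.4525 × 1326 = 600.01 ≈ 600.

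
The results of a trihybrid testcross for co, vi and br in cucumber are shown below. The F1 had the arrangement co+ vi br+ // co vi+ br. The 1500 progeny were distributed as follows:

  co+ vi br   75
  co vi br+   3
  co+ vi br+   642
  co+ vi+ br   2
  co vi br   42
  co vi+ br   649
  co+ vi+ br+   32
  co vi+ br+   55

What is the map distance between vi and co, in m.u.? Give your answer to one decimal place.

5.3 m.u.

The two rarest classes, co vi br+ and co+ vi+ br, are the double crossovers. Comparing them with the parentals, only the co allele has switched, so co is the middle locus and the order is vi – co – br.
Crossovers in the vi–co interval produce the single-crossover classes co+ vi+ br+ and co vi br (32 + 42 = 74) plus the double crossovers (5).
RF(vi–co) = (74 + 5) / 1500 = 79/1500 = 0.0527 → 5.3 m.u.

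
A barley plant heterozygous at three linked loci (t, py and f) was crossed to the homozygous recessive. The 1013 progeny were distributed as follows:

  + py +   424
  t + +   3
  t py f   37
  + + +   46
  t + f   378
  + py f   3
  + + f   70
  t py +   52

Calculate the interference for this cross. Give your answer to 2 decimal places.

The two most frequent reciprocal classes, t + f and + py +, are the parental types, so the F1 was t + f / + py +.
The two rarest classes, t + + and + py f, are the double crossovers. Comparing them with the parentals, only the f allele has switched, so f is the middle locus and the order is t – f – py.
t–f: (122 + 6)/1013 = 0.1264; f–py: (83 + 6)/1013 = 0.0879.
Expected DCO frequency = 0.1264 × 0.0879 ≈ 0.01111; observed = 6/1013 ≈ 0.00592.
Coefficient of coincidence = 0.00592/0.01111 ≈ 0.53; interference = 1 − 0.53 = 0.47.

0.47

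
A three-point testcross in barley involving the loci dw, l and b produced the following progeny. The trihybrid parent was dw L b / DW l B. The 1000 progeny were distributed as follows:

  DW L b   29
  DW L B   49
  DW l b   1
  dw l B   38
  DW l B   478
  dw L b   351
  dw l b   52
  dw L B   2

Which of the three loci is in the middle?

b

The two rarest classes, dw L B and DW l b, are the double crossovers. Comparing them with the parentals, only the b allele has switched, so b is the middle locus and the order is l – b – dw.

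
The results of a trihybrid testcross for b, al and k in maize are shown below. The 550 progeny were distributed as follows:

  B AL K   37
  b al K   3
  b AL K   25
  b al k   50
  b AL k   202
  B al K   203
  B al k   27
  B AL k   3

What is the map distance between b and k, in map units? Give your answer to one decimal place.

10.5 map units

The two most frequent reciprocal classes, B al K and b AL k, are the parental types, so the F1 was B al K / b AL k.
The two rarest classes, b al K and B AL k, are the double crossovers. Comparing them with the parentals, only the b allele has switched, so b is the middle locus and the order is k – b – al.
Crossovers in the k–b interval produce the single-crossover classes B al k and b AL K (27 + 25 = 52) plus the double crossovers (6).
RF(k–b) = (52 + 6) / 550 = 58/550 = 0.1055 → 10.5 map units.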